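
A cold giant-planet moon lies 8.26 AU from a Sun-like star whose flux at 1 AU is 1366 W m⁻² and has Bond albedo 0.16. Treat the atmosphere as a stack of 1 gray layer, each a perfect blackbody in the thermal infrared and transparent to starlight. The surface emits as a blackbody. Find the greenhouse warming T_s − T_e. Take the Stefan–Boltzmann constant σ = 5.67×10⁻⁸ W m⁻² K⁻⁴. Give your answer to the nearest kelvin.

18 kelvin

By the inverse-square law, S = 1366/8.26² = 20.02 W m⁻².
The effective emission temperature is T_e = [S(1−α)/(4σ)]^¼ = 92.80 K.
Surface: T_s = (2)^¼·T_e = 110.4 K.
So the greenhouse effect raises the surface by 110.4 − 92.80 = 17.56 K.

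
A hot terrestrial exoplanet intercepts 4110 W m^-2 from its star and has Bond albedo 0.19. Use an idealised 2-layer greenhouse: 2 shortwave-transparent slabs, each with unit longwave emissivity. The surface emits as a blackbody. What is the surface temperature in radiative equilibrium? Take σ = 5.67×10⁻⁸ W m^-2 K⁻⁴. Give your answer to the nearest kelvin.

458 K

OLR = S(1−α)/4 = 832.3 W m^-2; the top layer radiates at T_e = 348.1 K.
For an N-layer opaque stack, T_s⁴ = (N+1)T_e⁴, hence T_s = (3)^(1/4)×348.1 K = 458.1 K.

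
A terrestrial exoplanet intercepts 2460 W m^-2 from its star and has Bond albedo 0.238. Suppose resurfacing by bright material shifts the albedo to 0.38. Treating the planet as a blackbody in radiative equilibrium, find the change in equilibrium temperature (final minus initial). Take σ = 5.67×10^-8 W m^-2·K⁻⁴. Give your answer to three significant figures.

-15.2 K

Initial: T₁ = [S(1−0.238)/(4σ)]^(1/4) = 301.5 K.
After:  T₂ = [2460·0.62/(4σ)]^(1/4) = 286.4 K.
Change: 286.4 − 301.5 = -15.15 K.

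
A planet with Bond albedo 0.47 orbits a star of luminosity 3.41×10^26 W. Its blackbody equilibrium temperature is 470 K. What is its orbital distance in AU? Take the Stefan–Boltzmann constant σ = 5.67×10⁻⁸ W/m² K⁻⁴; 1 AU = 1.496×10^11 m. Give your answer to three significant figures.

Required flux: S = 4σT⁴/(1−α) = 20880 W/m².
S = L/(4πd²) → d = √(L/4πS) = √(3.41×10^26/(4π·20880)) = 3.605×10^10 m = 0.2410 AU.

0.241 AU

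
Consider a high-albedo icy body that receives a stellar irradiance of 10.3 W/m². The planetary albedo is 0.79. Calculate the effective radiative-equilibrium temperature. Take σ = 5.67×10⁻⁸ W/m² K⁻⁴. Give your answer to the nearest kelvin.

The planet absorbs (1−α)S over its disc πR² and re-emits over 4πR², so the mean absorbed flux is (1−0.79)·10.30/4 = 0.5407 W/m².
Balancing against σT⁴: T = (0.5407/5.67×10⁻⁸)^(1/4) = 55.57 K.

56 kelvin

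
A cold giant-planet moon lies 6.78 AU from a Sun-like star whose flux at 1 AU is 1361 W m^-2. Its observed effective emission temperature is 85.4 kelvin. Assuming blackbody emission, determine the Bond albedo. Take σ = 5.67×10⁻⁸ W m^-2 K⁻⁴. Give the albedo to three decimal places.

0.593

Flux at the orbit: S = 1361/(6.78)² = 29.61 W m^-2.
From σT⁴ = S(1−α)/4 we invert for α: 1−α = 4σT⁴/S.
σT⁴ = 3.016 W m^-2, so 4σT⁴ = 12.06 W m^-2.
Hence α = 1 − 12.06/29.61 = 0.5925.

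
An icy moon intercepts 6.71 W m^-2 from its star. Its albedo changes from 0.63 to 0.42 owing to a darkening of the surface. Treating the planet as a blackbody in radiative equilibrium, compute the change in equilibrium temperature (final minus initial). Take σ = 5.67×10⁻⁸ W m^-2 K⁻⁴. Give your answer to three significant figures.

6.84 K

With α = 0.63, T₁ = 57.52 K.
With α = 0.42, T₂ = 64.36 K.
Change: 64.36 − 57.52 = 6.841 K.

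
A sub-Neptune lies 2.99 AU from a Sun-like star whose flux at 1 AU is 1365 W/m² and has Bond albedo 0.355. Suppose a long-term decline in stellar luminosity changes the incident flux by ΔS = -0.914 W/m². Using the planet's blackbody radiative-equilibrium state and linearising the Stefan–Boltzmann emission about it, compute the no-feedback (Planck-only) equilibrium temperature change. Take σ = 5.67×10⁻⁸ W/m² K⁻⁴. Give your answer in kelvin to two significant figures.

By the inverse-square law, S = 1365/2.99² = 152.7 W/m².
The baseline emission temperature is T_e = 144.4 K.
TOA radiative forcing: ΔF = (1−α)ΔS/4 = 0.645·(-0.914)/4 = -0.1474 W/m².
Planck response: λ_P = 4σT_e³ = 4·5.67×10⁻⁸·(144.4)³ = 0.6822 W/m²/K.
Hence the no-feedback warming is ΔF/(4σT_e³) = -0.216 K.

-0.22 kelvin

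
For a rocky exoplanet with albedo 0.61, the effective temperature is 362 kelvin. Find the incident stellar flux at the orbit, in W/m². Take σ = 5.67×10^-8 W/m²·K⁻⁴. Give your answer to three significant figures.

Invert the energy balance for S: S = 4σT⁴/(1−α).
σT⁴ = 5.67×10⁻⁸·(362)⁴ = 973.7 W/m².
So S = 4×973.7/(1−0.61) = 9986 W/m².

9990 W/m²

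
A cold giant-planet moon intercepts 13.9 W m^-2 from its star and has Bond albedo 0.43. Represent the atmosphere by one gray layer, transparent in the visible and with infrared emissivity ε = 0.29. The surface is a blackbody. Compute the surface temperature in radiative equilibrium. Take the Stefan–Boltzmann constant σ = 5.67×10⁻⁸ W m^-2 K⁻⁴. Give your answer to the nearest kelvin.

80 kelvin

Effective emission temperature (TOA balance): σT_e⁴ = S(1−α)/4 = 1.981 W m^-2 → T_e = 76.88 K.
Surface balance with a leaky layer gives σT_s⁴ = σT_e⁴·2/(2−ε), so T_s = T_e·[2/(2−0.29)]^(1/4) = 79.95 K.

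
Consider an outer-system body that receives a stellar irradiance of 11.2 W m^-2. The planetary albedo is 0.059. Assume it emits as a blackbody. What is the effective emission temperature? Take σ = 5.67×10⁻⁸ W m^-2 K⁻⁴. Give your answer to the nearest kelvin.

Absorbed flux (global mean): S(1−α)/4 = 11.20·0.941/4 = 2.635 W m^-2.
Set σT⁴ = 2.635 → T = (2.635/σ)^(1/4) = 82.56 K.

83 K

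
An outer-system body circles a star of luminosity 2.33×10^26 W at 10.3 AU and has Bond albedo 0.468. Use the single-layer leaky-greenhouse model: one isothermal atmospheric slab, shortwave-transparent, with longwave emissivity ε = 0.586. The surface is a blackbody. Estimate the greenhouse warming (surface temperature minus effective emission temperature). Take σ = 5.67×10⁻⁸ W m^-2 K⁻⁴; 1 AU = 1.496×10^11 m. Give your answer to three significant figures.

Orbital distance: d = 10.3 AU = 1.541×10^12 m.
Flux at the orbit: S = L/(4πd²) = 2.33×10^26/(4π·(1.54×10^12)²) = 7.809 W m^-2.
The planet radiates to space at T_e = [S(1−α)/(4σ)]^(1/4) = 65.42 K.
For a single slab of emissivity ε, T_s⁴ = 2T_e⁴/(2−ε); thus T_s = 65.42·(1.414)^(1/4) = 71.35 K.
The atmosphere warms the surface by 5.924 K.

5.92 K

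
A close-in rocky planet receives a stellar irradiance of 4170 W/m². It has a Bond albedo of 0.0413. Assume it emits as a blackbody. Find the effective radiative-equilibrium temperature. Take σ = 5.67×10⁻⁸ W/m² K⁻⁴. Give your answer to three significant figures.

364 K

Averaging over the sphere, the absorbed flux is S(1−α)/4 = 999.4 W/m².
Set σT⁴ = 999.4 → T = (999.4/σ)^(1/4) = 364.4 K.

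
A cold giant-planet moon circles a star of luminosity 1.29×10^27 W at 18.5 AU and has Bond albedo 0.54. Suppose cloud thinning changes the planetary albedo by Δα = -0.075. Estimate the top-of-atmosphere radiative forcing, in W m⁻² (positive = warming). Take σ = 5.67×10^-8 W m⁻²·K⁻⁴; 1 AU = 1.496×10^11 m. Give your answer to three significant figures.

0.251 W m⁻²

Orbital distance: d = 18.5 AU = 2.768×10^12 m.
Spreading L over a sphere of radius d: S = 1.29×10^27/(4π·2.77×10^12²) = 13.40 W m⁻².
ΔF = −(S/4)Δα = −(13.40/4)×(-0.075) = 0.2513 W m⁻².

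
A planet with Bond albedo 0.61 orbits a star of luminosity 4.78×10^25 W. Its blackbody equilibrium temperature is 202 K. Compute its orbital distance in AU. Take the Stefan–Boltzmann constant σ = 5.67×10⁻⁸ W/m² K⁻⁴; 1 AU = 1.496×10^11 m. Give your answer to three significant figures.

0.419 AU

The flux needed for this T is 4σT⁴/(1−0.61) = 968.2 W/m².
Then d = [L/(4πS)]^(1/2) = 6.268×10^10 m, i.e. 0.4190 AU.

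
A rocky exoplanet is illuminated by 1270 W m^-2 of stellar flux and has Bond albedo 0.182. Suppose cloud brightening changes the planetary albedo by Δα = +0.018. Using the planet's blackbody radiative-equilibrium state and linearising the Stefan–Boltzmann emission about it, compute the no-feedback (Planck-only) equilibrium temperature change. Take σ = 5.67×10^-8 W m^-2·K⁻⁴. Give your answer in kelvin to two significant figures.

The baseline emission temperature is T_e = 260.2 K.
TOA radiative forcing: ΔF = −S·Δα/4 = −1270·(+0.018)/4 = -5.715 W m^-2.
The Planck feedback parameter is 4σT_e³ = 3.993 W m^-2/K.
So ΔT₀ = -5.715/3.993 = -1.43 K.

-1.4 kelvin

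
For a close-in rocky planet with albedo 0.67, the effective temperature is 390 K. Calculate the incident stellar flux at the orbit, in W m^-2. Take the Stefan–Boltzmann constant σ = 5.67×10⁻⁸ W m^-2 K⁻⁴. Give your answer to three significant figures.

From S(1−α)/4 = σT⁴: S = 4σT⁴/(1−α).
σT⁴ = 5.67×10⁻⁸·(390)⁴ = 1312 W m^-2.
So S = 4×1312/(1−0.67) = 15900 W m^-2.

15900 W m^-2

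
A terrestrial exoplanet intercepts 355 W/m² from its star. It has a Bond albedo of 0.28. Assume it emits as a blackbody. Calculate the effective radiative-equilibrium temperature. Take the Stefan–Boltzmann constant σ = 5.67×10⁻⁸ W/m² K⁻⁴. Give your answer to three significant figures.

183 K

The planet absorbs (1−α)S over its disc πR² and re-emits over 4πR², so the mean absorbed flux is (1−0.28)·355.0/4 = 63.90 W/m².
In equilibrium σT⁴ equals this, so T = 183.2 K.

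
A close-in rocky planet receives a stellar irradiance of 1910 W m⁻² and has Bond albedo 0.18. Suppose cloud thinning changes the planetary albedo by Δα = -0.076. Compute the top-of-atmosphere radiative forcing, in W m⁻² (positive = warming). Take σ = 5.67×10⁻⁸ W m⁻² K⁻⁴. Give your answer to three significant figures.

36.3 W m⁻²

TOA radiative forcing: ΔF = −S·Δα/4 = −1910·(-0.076)/4 = 36.29 W m⁻².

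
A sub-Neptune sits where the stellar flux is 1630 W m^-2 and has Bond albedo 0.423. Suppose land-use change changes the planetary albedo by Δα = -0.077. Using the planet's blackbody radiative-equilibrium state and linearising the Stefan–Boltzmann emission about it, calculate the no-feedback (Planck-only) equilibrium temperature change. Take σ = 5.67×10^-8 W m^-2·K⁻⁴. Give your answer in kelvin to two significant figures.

8.5 K

Unperturbed T_e = [1630·(1−0.423)/(4σ)]^¼ = 253.8 K.
ΔF = −(S/4)Δα = −(1630/4)×(-0.077) = 31.38 W m^-2.
Linearising σT⁴ gives d(σT⁴)/dT = 4σT_e³ = 3.706 W m^-2 per K.
So ΔT₀ = 31.38/3.706 = 8.47 K.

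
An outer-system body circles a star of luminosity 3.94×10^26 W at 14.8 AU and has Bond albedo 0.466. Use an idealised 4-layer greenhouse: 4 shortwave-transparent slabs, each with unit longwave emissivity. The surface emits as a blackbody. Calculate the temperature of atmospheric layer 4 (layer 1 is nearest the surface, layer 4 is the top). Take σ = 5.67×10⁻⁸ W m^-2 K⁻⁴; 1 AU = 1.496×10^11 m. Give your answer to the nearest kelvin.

62 K

Orbital distance: d = 14.8 AU = 2.214×10^12 m.
Spreading L over a sphere of radius d: S = 3.94×10^26/(4π·2.21×10^12²) = 6.396 W m^-2.
OLR = S(1−α)/4 = 0.8538 W m^-2; the top layer radiates at T_e = 62.29 K.
The net upward flux σT_e⁴ is constant between every pair of levels, so T_k⁴ = (N+1−k)T_e⁴.
With k = 4: T_4 = (4+1−4)^¼·62.29 K = 62.29 K.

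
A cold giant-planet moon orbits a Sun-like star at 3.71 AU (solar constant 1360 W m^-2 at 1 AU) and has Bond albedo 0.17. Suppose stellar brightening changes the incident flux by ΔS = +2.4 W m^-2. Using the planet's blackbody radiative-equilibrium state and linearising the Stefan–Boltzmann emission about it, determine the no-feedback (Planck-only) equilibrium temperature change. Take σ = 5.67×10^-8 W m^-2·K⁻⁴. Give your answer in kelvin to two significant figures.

By the inverse-square law, S = 1360/3.71² = 98.81 W m^-2.
Unperturbed T_e = [98.81·(1−0.17)/(4σ)]^¼ = 137.9 K.
Only a fraction (1−α) is absorbed and it's spread over 4πR², so ΔF = (1−α)ΔS/4 = 0.4980 W m^-2.
Linearising σT⁴ gives d(σT⁴)/dT = 4σT_e³ = 0.5947 W m^-2 per K.
ΔT₀ = ΔF/λ_P = 0.4980/0.5947 = 0.837 K.

0.84 K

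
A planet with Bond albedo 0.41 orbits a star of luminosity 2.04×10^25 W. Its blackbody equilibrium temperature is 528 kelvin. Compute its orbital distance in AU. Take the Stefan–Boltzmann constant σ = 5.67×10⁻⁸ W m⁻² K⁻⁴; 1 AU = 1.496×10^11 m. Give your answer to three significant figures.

Energy balance gives S = 4σT⁴/(1−α) = 29880 W m⁻².
Then d = [L/(4πS)]^(1/2) = 7.371×10^9 m, i.e. 0.04927 AU.

0.0493 AU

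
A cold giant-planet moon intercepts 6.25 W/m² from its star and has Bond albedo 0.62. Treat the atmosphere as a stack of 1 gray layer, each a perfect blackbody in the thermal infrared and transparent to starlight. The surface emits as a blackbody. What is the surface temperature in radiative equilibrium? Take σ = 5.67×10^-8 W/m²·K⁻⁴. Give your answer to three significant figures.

OLR = S(1−α)/4 = 0.5938 W/m²; the top layer radiates at T_e = 56.89 K.
Layer-by-layer balance gives σT_s⁴ = (N+1)σT_e⁴, so T_s = 2^¼·56.89 = 67.65 K.

67.6 kelvin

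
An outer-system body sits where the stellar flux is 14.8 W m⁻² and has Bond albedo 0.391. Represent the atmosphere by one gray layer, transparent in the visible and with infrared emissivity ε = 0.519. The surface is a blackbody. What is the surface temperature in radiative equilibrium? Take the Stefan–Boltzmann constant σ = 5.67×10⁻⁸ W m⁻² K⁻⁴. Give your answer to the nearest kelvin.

86 K

At the top of the atmosphere, σT_e⁴ = S(1−α)/4 = 2.253 W m⁻², giving T_e = 79.40 K.
For a single slab of emissivity ε, T_s⁴ = 2T_e⁴/(2−ε); thus T_s = 79.40·(1.35)^(1/4) = 85.59 K.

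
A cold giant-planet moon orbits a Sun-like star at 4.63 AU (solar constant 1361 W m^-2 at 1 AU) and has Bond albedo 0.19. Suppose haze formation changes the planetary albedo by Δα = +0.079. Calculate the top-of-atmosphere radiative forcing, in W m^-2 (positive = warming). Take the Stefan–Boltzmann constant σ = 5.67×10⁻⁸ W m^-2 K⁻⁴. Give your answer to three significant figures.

-1.25 W m^-2

Irradiance scales as 1/d², so S = 1361 W m^-2 × (1/4.63)² = 63.49 W m^-2.
The change in absorbed flux is Δ[S(1−α)/4] = −SΔα/4 = -1.254 W m^-2.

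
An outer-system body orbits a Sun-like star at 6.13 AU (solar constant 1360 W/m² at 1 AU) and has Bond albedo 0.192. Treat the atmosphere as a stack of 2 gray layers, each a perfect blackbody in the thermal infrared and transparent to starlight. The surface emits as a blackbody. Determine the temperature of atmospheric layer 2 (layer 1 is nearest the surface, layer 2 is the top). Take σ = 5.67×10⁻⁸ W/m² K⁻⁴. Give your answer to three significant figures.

Flux at the orbit: S = 1360/(6.13)² = 36.19 W/m².
OLR = S(1−α)/4 = 7.311 W/m²; the top layer radiates at T_e = 106.6 K.
In the N-layer model, layer k (counted from the surface) has T_k = (N+1−k)^(1/4)·T_e.
With k = 2: T_2 = (2+1−2)^¼·106.6 K = 106.6 K.

107 K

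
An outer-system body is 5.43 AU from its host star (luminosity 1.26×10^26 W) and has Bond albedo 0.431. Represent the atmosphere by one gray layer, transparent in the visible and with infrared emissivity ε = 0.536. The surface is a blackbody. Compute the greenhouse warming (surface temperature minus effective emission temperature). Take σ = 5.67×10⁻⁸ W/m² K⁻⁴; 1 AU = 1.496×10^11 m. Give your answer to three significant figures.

d = 5.43 × 1.496×10^11 m = 8.123×10^11 m.
Spreading L over a sphere of radius d: S = 1.26×10^26/(4π·8.12×10^11²) = 15.19 W/m².
The planet radiates to space at T_e = [S(1−α)/(4σ)]^(1/4) = 78.58 K.
The surface balance (absorbed SW + ε·downward IR = σT_s⁴) with T_a⁴ = T_s⁴/2 reduces to T_s = T_e·[2/(2−ε)]^¼ = 84.95 K.
T_s − T_e = 84.95 − 78.58 = 6.374 K.

6.37 K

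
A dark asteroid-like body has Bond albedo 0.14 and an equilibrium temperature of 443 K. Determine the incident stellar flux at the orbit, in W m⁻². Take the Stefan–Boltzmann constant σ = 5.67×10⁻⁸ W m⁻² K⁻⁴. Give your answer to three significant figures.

Invert the energy balance for S: S = 4σT⁴/(1−α).
σT⁴ = 5.67×10⁻⁸·(443)⁴ = 2184 W m⁻².
So S = 4×2184/(1−0.14) = 10160 W m⁻².

10200 W m⁻²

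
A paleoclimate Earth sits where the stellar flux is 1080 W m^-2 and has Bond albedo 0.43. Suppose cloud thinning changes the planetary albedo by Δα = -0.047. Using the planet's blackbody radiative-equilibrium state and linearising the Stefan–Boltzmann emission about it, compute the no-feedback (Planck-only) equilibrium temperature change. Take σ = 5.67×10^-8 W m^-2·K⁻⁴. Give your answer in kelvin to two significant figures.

4.7 K

Reference equilibrium: T_e = [S(1−α)/(4σ)]^(1/4) = 228.3 K.
ΔF = −(S/4)Δα = −(1080/4)×(-0.047) = 12.69 W m^-2.
Linearising σT⁴ gives d(σT⁴)/dT = 4σT_e³ = 2.697 W m^-2 per K.
So ΔT₀ = 12.69/2.697 = 4.71 K.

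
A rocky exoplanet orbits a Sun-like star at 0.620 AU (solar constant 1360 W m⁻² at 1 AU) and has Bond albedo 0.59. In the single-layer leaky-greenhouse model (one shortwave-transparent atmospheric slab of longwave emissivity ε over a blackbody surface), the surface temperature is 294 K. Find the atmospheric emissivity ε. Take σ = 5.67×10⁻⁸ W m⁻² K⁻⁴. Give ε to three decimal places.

By the inverse-square law, S = 1360/0.620² = 3538 W m⁻².
First, T_e = [3538·(1−0.59)/(4σ)]^(1/4) = 282.8 K.
T_s⁴ = T_e⁴·2/(2−ε) → ε = 2 − 2(T_e/T_s)⁴ = 2 − 2·(282.8/294)⁴ = 0.2879.

0.288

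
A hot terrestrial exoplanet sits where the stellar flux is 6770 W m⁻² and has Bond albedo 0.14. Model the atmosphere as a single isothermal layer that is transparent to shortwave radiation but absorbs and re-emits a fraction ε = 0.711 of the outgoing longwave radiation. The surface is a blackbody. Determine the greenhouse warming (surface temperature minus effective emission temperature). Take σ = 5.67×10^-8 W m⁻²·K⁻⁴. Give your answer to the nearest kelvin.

46 K

Effective emission temperature (TOA balance): σT_e⁴ = S(1−α)/4 = 1456 W m⁻² → T_e = 400.3 K.
The surface balance (absorbed SW + ε·downward IR = σT_s⁴) with T_a⁴ = T_s⁴/2 reduces to T_s = T_e·[2/(2−ε)]^¼ = 446.7 K.
T_s − T_e = 446.7 − 400.3 = 46.46 K.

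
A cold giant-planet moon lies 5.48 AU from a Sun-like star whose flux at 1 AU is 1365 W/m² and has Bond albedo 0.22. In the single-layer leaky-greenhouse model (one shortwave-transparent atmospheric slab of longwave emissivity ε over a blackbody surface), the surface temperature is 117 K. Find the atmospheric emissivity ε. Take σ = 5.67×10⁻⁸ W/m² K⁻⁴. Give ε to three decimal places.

Flux at the orbit: S = 1365/(5.48)² = 45.45 W/m².
Effective temperature: T_e = [S(1−α)/(4σ)]^(1/4) = 111.8 K.
Since (2−ε)/2 = (T_e/T_s)⁴ = 0.8342, ε = 0.3316.

0.332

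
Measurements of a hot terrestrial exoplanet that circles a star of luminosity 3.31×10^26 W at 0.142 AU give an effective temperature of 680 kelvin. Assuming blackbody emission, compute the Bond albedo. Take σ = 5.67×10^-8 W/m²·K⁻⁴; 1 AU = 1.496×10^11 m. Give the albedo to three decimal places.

d = 0.142 × 1.496×10^11 m = 2.124×10^10 m.
Spreading L over a sphere of radius d: S = 3.31×10^26/(4π·2.12×10^10²) = 58370 W/m².
From σT⁴ = S(1−α)/4 we invert for α: 1−α = 4σT⁴/S.
4σT⁴ = 4·5.67×10⁻⁸·(680)⁴ = 48490 W/m².
1−α = 48490/58370 = 0.8308, so α = 0.1692.

0.169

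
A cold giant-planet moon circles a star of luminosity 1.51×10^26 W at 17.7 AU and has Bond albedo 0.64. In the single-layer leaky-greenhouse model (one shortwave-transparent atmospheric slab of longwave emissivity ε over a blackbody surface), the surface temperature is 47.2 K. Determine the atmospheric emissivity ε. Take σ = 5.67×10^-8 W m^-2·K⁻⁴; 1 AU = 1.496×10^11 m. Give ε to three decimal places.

Orbital distance: d = 17.7 AU = 2.648×10^12 m.
S = L/(4πd²) = 1.714 W m^-2.
Effective temperature: T_e = [S(1−α)/(4σ)]^(1/4) = 40.61 K.
Inverting T_s⁴ = 2T_e⁴/(2−ε): (T_e/T_s)⁴ = 0.5481, so ε = 2(1 − 0.5481) = 0.9038.

0.904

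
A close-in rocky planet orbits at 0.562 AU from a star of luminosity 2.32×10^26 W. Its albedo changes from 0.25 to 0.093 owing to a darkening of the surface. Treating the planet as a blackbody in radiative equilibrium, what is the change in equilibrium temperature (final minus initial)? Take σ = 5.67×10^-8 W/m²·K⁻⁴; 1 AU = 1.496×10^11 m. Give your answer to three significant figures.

d = 0.562 × 1.496×10^11 m = 8.408×10^10 m.
Flux at the orbit: S = L/(4πd²) = 2.32×10^26/(4π·(8.41×10^10)²) = 2612 W/m².
Initial: T₁ = [S(1−0.25)/(4σ)]^(1/4) = 304.9 K.
With α = 0.093, T₂ = 319.7 K.
Change: 319.7 − 304.9 = 14.84 K.

14.8 K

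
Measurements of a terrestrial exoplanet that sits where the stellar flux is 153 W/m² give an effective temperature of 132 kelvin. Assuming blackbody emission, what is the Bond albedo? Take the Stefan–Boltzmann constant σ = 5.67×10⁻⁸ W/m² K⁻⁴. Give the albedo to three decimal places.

From σT⁴ = S(1−α)/4 we invert for α: 1−α = 4σT⁴/S.
σT⁴ = 17.21 W/m², so 4σT⁴ = 68.86 W/m².
Hence α = 1 − 68.86/153.0 = 0.5500.

0.550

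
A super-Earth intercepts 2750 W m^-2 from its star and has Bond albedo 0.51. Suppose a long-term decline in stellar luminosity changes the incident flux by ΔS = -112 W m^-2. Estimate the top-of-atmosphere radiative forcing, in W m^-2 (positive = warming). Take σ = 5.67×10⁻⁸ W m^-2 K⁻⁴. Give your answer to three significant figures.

ΔF = Δ[S(1−α)]/4 = (1−0.51)·-112/4 = -13.72 W m^-2.

-13.7 W m^-2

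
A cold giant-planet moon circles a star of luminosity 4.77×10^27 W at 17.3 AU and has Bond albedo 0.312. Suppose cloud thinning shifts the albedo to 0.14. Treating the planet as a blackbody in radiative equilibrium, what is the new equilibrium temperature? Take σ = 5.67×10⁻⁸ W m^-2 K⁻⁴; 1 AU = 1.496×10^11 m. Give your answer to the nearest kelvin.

121 kelvin

Orbital distance: d = 17.3 AU = 2.588×10^12 m.
S = L/(4πd²) = 56.67 W m^-2.
New equilibrium: T₂ = [(1−0.14)·56.67/(4σ)]^(1/4) = 121.1 K.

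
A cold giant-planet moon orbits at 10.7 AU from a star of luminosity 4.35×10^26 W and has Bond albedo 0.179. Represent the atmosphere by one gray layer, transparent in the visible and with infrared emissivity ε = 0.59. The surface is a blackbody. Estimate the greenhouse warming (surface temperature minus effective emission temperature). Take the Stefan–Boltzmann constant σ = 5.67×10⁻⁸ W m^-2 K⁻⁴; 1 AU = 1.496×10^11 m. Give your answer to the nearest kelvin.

8 K

Orbital distance: d = 10.7 AU = 1.601×10^12 m.
S = L/(4πd²) = 13.51 W m^-2.
The planet radiates to space at T_e = [S(1−α)/(4σ)]^(1/4) = 83.63 K.
Surface balance with a leaky layer gives σT_s⁴ = σT_e⁴·2/(2−ε), so T_s = T_e·[2/(2−0.59)]^(1/4) = 91.26 K.
T_s − T_e = 91.26 − 83.63 = 7.637 K.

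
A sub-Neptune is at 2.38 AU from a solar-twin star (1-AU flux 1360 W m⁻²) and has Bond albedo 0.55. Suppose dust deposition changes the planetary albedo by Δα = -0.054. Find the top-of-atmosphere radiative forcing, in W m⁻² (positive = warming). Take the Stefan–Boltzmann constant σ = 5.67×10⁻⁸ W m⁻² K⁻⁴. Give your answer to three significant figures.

3.24 W m⁻²

Irradiance scales as 1/d², so S = 1360 W m⁻² × (1/2.38)² = 240.1 W m⁻².
The change in absorbed flux is Δ[S(1−α)/4] = −SΔα/4 = 3.241 W m⁻².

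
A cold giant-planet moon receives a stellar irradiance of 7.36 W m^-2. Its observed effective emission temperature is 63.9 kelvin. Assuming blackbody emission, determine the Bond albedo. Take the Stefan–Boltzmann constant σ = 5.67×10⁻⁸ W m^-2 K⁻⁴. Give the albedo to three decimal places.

0.486

Energy balance: S(1−α)/4 = σT⁴, so 1−α = 4σT⁴/S.
4σT⁴ = 4·5.67×10⁻⁸·(63.9)⁴ = 3.781 W m^-2.
1−α = 3.781/7.360 = 0.5138, so α = 0.4862.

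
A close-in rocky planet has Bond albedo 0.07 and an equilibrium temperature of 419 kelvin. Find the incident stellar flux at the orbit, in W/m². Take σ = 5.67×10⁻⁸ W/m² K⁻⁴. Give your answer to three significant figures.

From S(1−α)/4 = σT⁴: S = 4σT⁴/(1−α).
σT⁴ = 5.67×10⁻⁸·(419)⁴ = 1748 W/m².
So S = 4×1748/(1−0.07) = 7517 W/m².

7520 W/m²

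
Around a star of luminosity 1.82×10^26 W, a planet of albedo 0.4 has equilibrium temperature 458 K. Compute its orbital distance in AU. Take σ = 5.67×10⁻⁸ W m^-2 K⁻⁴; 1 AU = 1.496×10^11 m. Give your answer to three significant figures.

Required flux: S = 4σT⁴/(1−α) = 16630 W m^-2.
S = L/(4πd²) → d = √(L/4πS) = √(1.82×10^26/(4π·16630)) = 2.951×10^10 m = 0.1973 AU.

0.197 AU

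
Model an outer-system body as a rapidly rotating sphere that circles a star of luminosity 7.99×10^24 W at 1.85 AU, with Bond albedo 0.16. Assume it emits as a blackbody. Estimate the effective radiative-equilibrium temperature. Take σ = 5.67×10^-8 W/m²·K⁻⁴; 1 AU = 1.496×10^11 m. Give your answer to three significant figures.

74.5 K

Orbital distance: d = 1.85 AU = 2.768×10^11 m.
Spreading L over a sphere of radius d: S = 7.99×10^24/(4π·2.77×10^11²) = 8.301 W/m².
The planet absorbs (1−α)S over its disc πR² and re-emits over 4πR², so the mean absorbed flux is (1−0.16)·8.301/4 = 1.743 W/m².
Set σT⁴ = 1.743 → T = (1.743/σ)^(1/4) = 74.46 K.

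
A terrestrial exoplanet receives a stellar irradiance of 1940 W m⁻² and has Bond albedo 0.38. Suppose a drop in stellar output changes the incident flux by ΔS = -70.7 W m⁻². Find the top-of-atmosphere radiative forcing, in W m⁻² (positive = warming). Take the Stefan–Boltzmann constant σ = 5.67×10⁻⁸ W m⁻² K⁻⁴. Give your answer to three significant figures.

TOA radiative forcing: ΔF = (1−α)ΔS/4 = 0.62·(-70.7)/4 = -10.96 W m⁻².

-11.0 W m⁻²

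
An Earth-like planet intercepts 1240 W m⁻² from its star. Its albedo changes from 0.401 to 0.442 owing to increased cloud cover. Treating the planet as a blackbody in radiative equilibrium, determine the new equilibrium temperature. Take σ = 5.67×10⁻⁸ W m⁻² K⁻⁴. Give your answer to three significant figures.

T₂ = [S(1−α₂)/(4σ)]^(1/4) = [1240·0.558/(4σ)]^(1/4) = 235.0 K.

235 K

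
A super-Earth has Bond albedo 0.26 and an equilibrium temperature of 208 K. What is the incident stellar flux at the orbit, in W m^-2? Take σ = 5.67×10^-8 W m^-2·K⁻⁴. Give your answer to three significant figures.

574 W m^-2

Invert the energy balance for S: S = 4σT⁴/(1−α).
The emitted flux is σT⁴ = 106.1 W m^-2.
So S = 4×106.1/(1−0.26) = 573.7 W m^-2.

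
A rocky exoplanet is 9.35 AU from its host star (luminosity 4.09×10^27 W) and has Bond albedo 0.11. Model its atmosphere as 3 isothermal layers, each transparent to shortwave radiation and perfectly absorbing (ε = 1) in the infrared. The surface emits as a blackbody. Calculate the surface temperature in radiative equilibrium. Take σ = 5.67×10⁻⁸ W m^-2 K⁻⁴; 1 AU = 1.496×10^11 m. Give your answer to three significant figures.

d = 9.35 × 1.496×10^11 m = 1.399×10^12 m.
Spreading L over a sphere of radius d: S = 4.09×10^27/(4π·1.40×10^12²) = 166.4 W m^-2.
OLR = S(1−α)/4 = 37.01 W m^-2; the top layer radiates at T_e = 159.8 K.
With N = 3 opaque layers, T_s = (N+1)^(1/4)·T_e = 4^(1/4)·159.8 = 226.1 K.

226 K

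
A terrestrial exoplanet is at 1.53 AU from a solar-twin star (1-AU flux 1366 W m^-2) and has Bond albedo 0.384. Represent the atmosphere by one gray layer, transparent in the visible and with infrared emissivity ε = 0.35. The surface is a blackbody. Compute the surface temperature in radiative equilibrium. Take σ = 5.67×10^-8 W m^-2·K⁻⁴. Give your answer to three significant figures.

209 K

Flux at the orbit: S = 1366/(1.53)² = 583.5 W m^-2.
At the top of the atmosphere, σT_e⁴ = S(1−α)/4 = 89.86 W m^-2, giving T_e = 199.5 K.
For a single slab of emissivity ε, T_s⁴ = 2T_e⁴/(2−ε); thus T_s = 199.5·(1.212)^(1/4) = 209.4 K.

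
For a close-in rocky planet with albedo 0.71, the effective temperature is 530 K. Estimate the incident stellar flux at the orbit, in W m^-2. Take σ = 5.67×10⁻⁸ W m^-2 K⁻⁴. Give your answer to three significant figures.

Invert the energy balance for S: S = 4σT⁴/(1−α).
The emitted flux is σT⁴ = 4474 W m^-2.
S = 4·4474/0.29 = 61710 W m^-2.

61700 W m^-2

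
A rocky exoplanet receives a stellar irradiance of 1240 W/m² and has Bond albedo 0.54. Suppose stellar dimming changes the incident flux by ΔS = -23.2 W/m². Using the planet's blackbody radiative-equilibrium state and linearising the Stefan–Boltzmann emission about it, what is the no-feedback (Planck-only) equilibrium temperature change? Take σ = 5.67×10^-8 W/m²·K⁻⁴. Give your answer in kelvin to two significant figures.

-1.0 K

Reference equilibrium: T_e = [S(1−α)/(4σ)]^(1/4) = 223.9 K.
TOA radiative forcing: ΔF = (1−α)ΔS/4 = 0.46·(-23.2)/4 = -2.668 W/m².
Planck response: λ_P = 4σT_e³ = 4·5.67×10⁻⁸·(223.9)³ = 2.547 W/m²/K.
So ΔT₀ = -2.668/2.547 = -1.05 K.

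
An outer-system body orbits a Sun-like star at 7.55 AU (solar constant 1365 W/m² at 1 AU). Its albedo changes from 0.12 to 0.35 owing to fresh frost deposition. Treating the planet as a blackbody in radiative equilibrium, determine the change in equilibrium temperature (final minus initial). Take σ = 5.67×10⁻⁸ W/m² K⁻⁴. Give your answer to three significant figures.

By the inverse-square law, S = 1365/7.55² = 23.95 W/m².
Initial: T₁ = [S(1−0.12)/(4σ)]^(1/4) = 98.18 K.
After:  T₂ = [23.95·0.65/(4σ)]^(1/4) = 91.02 K.
Change: 91.02 − 98.18 = -7.161 K.

-7.16 kelvin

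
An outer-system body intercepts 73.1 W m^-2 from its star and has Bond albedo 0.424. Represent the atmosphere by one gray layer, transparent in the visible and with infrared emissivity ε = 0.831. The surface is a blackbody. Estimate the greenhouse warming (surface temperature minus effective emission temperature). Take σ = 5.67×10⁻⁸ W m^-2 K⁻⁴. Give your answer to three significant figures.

The planet radiates to space at T_e = [S(1−α)/(4σ)]^(1/4) = 116.7 K.
For a single slab of emissivity ε, T_s⁴ = 2T_e⁴/(2−ε); thus T_s = 116.7·(1.711)^(1/4) = 133.5 K.
Greenhouse warming: T_s − T_e = 16.77 K.

16.8 kelvin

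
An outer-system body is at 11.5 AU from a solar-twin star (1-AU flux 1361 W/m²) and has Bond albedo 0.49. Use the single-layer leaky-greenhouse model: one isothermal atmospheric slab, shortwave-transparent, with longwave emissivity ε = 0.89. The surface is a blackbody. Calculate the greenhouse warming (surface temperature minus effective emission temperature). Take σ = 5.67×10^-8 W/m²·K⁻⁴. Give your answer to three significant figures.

By the inverse-square law, S = 1361/11.5² = 10.29 W/m².
The planet radiates to space at T_e = [S(1−α)/(4σ)]^(1/4) = 69.36 K.
For a single slab of emissivity ε, T_s⁴ = 2T_e⁴/(2−ε); thus T_s = 69.36·(1.802)^(1/4) = 80.36 K.
T_s − T_e = 80.36 − 69.36 = 11.00 K.

11.0 kelvin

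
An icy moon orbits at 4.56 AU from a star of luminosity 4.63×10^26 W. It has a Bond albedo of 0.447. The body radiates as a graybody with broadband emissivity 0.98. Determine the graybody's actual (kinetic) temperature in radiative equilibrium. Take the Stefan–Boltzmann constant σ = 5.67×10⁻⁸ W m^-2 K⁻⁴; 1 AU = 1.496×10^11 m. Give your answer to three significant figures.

Orbital distance: d = 4.56 AU = 6.822×10^11 m.
Flux at the orbit: S = L/(4πd²) = 4.63×10^26/(4π·(6.82×10^11)²) = 79.17 W m^-2.
The planet absorbs (1−α)S over its disc πR² and re-emits over 4πR², so the mean absorbed flux is (1−0.447)·79.17/4 = 10.95 W m^-2.
Radiative balance εσT⁴ = 10.95 gives T = [10.95/(0.98·σ)]^(1/4) = 118.5 K.

118 K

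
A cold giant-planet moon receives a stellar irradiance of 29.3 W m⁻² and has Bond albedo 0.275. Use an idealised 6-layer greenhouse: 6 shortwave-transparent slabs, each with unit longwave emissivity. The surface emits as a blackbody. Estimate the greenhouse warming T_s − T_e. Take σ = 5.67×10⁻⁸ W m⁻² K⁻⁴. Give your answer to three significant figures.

61.6 K

Top-of-atmosphere balance: σT_e⁴ = S(1−α)/4 = 5.311 W m⁻² → T_e = 98.38 K.
Surface: T_s = (7)^¼·T_e = 160.0 K.
Warming: T_s − T_e = 61.64 K.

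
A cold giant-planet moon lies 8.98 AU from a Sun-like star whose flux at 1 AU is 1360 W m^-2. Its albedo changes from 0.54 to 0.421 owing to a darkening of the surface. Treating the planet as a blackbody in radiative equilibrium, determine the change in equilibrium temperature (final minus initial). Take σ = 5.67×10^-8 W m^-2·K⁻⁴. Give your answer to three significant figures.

4.53 K

Flux at the orbit: S = 1360/(8.98)² = 16.86 W m^-2.
With α = 0.54, T₁ = 76.48 K.
After:  T₂ = [16.86·0.579/(4σ)]^(1/4) = 81.00 K.
ΔT = T₂ − T₁ = 4.528 K.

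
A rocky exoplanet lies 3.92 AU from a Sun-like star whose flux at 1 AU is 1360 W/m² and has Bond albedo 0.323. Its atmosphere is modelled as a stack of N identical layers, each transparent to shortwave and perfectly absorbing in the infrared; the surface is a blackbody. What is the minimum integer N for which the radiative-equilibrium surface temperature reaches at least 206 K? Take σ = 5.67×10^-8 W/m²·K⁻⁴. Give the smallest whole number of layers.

Flux at the orbit: S = 1360/(3.92)² = 88.50 W/m².
The effective emission temperature is T_e = [S(1−α)/(4σ)]^¼ = 127.5 K.
Since T_s⁴ = (N+1)T_e⁴, we need N ≥ (T_s/T_e)⁴ − 1 = 5.816.
Rounding up, N = 6.

6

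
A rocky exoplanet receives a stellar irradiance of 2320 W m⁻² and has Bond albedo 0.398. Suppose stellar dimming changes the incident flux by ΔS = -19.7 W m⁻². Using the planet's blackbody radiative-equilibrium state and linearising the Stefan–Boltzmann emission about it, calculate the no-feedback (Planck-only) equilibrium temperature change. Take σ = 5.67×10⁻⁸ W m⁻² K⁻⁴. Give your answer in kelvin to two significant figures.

-0.59 K

Reference equilibrium: T_e = [S(1−α)/(4σ)]^(1/4) = 280.1 K.
Only a fraction (1−α) is absorbed and it's spread over 4πR², so ΔF = (1−α)ΔS/4 = -2.965 W m⁻².
The Planck feedback parameter is 4σT_e³ = 4.986 W m⁻²/K.
ΔT₀ = ΔF/λ_P = -2.965/4.986 = -0.595 K.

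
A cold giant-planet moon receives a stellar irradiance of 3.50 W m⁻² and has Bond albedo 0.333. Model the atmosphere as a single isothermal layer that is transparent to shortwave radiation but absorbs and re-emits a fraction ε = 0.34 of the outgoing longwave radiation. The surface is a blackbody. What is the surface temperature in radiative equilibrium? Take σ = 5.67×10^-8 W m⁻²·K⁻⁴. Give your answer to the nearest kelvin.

59 K

At the top of the atmosphere, σT_e⁴ = S(1−α)/4 = 0.5836 W m⁻², giving T_e = 56.64 K.
For a single slab of emissivity ε, T_s⁴ = 2T_e⁴/(2−ε); thus T_s = 56.64·(1.205)^(1/4) = 59.34 K.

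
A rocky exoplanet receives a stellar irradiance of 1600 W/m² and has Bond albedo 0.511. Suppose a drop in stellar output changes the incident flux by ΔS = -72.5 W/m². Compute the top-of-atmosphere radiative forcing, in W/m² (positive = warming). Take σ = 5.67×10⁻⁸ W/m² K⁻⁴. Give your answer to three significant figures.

-8.86 W/m²

TOA radiative forcing: ΔF = (1−α)ΔS/4 = 0.489·(-72.5)/4 = -8.863 W/m².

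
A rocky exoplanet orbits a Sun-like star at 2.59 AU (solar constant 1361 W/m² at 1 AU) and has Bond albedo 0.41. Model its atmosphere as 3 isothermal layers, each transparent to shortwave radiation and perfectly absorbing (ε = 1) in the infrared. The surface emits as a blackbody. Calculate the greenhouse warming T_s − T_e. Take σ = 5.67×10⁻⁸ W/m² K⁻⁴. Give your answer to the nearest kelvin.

63 kelvin

By the inverse-square law, S = 1361/2.59² = 202.9 W/m².
The effective emission temperature is T_e = [S(1−α)/(4σ)]^¼ = 151.6 K.
T_s = (N+1)^(1/4)·T_e = 214.4 K.
So the greenhouse effect raises the surface by 214.4 − 151.6 = 62.78 K.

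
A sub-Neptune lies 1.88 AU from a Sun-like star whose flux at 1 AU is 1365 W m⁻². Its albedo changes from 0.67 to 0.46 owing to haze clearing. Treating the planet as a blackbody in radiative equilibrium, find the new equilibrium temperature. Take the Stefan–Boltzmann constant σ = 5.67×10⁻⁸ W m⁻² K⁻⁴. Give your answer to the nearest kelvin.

By the inverse-square law, S = 1365/1.88² = 386.2 W m⁻².
With the new albedo, S(1−α₂)/4 = 52.14 W m⁻², so T₂ = 174.1 K.

174 kelvin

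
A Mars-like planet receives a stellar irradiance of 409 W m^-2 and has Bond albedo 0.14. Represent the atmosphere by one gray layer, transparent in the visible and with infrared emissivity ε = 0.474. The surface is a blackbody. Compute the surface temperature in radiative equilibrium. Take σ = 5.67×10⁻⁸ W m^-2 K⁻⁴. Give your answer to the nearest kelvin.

Effective emission temperature (TOA balance): σT_e⁴ = S(1−α)/4 = 87.94 W m^-2 → T_e = 198.4 K.
Surface balance with a leaky layer gives σT_s⁴ = σT_e⁴·2/(2−ε), so T_s = T_e·[2/(2−0.474)]^(1/4) = 212.3 K.

212 K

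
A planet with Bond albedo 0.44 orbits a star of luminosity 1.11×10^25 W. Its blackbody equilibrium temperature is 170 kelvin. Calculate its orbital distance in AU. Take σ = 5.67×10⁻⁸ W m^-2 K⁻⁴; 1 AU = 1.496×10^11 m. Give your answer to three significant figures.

Required flux: S = 4σT⁴/(1−α) = 338.3 W m^-2.
S = L/(4πd²) → d = √(L/4πS) = √(1.11×10^25/(4π·338.3)) = 5.110×10^10 m = 0.3416 AU.

0.342 AU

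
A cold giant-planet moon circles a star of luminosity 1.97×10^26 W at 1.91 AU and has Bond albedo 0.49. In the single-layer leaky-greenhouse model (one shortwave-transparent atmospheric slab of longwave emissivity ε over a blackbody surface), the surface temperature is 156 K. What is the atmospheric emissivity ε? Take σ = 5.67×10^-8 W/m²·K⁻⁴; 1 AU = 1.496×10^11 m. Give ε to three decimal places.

d = 1.91 × 1.496×10^11 m = 2.857×10^11 m.
S = L/(4πd²) = 192.0 W/m².
TOA balance gives T_e = 144.1 K.
Since (2−ε)/2 = (T_e/T_s)⁴ = 0.7290, ε = 0.5419.

0.542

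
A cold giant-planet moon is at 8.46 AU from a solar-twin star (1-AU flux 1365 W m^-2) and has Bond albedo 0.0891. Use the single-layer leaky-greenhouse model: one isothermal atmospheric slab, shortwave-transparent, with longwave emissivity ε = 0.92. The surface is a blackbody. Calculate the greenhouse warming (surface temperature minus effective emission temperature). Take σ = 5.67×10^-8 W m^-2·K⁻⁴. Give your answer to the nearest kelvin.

16 kelvin

Irradiance scales as 1/d², so S = 1365 W m^-2 × (1/8.46)² = 19.07 W m^-2.
The planet radiates to space at T_e = [S(1−α)/(4σ)]^(1/4) = 93.55 K.
The surface balance (absorbed SW + ε·downward IR = σT_s⁴) with T_a⁴ = T_s⁴/2 reduces to T_s = T_e·[2/(2−ε)]^¼ = 109.1 K.
T_s − T_e = 109.1 − 93.55 = 15.58 K.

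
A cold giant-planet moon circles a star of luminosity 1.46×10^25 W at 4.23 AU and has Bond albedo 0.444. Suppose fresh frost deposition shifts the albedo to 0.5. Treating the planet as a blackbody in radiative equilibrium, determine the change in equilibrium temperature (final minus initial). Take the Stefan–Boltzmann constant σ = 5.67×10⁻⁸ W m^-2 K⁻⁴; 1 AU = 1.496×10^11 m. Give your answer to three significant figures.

d = 4.23 × 1.496×10^11 m = 6.328×10^11 m.
Spreading L over a sphere of radius d: S = 1.46×10^25/(4π·6.33×10^11²) = 2.901 W m^-2.
Initial: T₁ = [S(1−0.444)/(4σ)]^(1/4) = 51.64 K.
Final:   T₂ = [S(1−0.5)/(4σ)]^(1/4) = 50.29 K.
ΔT = T₂ − T₁ = -1.353 K.

-1.35 K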